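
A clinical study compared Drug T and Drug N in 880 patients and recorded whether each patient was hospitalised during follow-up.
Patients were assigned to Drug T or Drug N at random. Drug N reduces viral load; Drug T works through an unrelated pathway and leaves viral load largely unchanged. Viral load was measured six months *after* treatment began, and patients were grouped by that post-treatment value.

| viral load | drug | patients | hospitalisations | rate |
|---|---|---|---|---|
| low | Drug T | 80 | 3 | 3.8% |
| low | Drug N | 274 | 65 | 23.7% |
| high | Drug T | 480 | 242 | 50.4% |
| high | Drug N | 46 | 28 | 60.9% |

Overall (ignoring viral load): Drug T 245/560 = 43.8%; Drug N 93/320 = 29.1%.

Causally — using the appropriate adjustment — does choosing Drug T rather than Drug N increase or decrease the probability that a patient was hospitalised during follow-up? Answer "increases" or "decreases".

increases

Viral load is downstream of the drug. One should not condition on a consequence of treatment, so the overall rates are the right comparison.
Pooled: Drug T 43.8% vs Drug N 29.1%; Drug N is lower overall.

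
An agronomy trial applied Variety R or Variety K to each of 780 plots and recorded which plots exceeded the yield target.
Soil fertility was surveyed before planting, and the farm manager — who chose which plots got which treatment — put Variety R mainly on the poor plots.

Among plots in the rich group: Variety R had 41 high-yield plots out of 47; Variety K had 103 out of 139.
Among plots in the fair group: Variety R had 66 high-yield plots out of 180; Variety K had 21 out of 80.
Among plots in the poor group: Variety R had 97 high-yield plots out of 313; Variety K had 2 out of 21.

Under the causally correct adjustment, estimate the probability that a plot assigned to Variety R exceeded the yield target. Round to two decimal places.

The imbalance in soil fertility arose from how plots were allocated, not from anything the variety did; and soil fertility independently affects the outcome. The pooled gap is confounded — condition on soil fertility.
Standardising Variety R to the population soil fertility mix: 0.238·41/47 + 0.333·66/180 + 0.428·97/313 = 0.463.

0.46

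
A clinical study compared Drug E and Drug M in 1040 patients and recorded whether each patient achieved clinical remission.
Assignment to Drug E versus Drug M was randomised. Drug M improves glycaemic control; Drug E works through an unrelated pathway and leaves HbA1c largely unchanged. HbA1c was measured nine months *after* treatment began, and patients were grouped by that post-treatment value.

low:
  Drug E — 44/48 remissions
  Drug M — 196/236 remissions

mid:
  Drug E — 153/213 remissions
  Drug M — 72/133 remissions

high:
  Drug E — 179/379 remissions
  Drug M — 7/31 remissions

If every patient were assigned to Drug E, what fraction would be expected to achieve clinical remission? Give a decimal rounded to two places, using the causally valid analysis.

0.59

Within every HbA1c level Drug E has the higher rate, yet pooled Drug M does — Simpson's reversal.
HbA1c is downstream of the drug. One should not condition on a consequence of treatment, so the overall rates are the right comparison.
So P(outcome | do(Drug E)) is just the pooled rate for Drug E: 376/640 = 0.588.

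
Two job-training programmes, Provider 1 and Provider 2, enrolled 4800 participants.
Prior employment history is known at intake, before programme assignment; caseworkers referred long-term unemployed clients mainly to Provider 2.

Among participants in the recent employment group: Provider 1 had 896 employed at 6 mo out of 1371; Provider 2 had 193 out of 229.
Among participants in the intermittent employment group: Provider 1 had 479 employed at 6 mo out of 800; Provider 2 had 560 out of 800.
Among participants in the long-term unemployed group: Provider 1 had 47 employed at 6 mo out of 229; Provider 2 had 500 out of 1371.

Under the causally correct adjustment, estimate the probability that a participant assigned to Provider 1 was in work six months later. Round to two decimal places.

0.49

The prior employment history-specific comparison favours Provider 2 throughout, but the pooled figures favour Provider 1. The question is whether to condition on prior employment history.
Prior employment history is set before the programme has any effect — it is not caused by the programme — and it independently drives the outcome. That makes it a confounder, so the causal comparison is within prior employment history levels.
Standardising Provider 1 to the population prior employment history mix: 0.333·896/1371 + 0.333·479/800 + 0.333·47/229 = 0.486.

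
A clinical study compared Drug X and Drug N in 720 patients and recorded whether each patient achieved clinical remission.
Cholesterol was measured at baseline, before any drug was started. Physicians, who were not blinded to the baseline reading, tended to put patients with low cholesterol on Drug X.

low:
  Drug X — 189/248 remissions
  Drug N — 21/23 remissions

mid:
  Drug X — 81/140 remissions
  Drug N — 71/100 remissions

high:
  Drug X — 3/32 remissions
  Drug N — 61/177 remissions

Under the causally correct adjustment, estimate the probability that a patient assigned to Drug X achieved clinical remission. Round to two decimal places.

0.51

The stratified and pooled comparisons disagree (Drug N wins within each cholesterol; Drug X wins overall), so the answer turns on the causal role of cholesterol.
Here cholesterol is a common cause — it drives both which drug a case falls under and the outcome. The crude comparison mixes populations; the stratum-specific rates are the causally relevant ones.
Standardising Drug X to the population cholesterol mix: 0.376·189/248 + 0.333·81/140 + 0.290·3/32 = 0.507.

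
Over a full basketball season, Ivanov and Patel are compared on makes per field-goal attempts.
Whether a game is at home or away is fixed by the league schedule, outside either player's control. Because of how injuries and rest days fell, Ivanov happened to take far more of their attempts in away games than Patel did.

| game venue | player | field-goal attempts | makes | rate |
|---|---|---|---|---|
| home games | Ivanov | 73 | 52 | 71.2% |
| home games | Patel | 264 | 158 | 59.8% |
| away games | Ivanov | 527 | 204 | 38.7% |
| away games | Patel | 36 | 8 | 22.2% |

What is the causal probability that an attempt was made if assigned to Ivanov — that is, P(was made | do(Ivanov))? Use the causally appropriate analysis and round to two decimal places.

Here game venue is a common cause — it drives both which player a case falls under and the outcome. The crude comparison mixes populations; the stratum-specific rates are the causally relevant ones.
Standardising Ivanov to the population game venue mix: 0.374·52/73 + 0.626·204/527 = 0.509.

0.51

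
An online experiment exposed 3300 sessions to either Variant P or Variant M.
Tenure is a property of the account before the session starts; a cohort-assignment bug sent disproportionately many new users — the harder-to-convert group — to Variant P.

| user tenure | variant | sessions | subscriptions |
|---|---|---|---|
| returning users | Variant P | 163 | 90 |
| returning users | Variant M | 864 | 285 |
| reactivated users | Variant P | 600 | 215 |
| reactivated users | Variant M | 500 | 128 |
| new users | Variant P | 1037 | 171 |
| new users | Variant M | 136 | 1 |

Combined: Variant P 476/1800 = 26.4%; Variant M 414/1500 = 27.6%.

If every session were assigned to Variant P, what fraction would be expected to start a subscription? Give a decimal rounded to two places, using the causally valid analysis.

Since user tenure is a pre-existing factor (not a product of the variant) and it affects the outcome on its own, it is a confounder. The stratified rates, not the pooled rate, identify the causal effect.
Standardising Variant P to the population user tenure mix: 0.311·90/163 + 0.333·215/600 + 0.355·171/1037 = 0.350.

0.35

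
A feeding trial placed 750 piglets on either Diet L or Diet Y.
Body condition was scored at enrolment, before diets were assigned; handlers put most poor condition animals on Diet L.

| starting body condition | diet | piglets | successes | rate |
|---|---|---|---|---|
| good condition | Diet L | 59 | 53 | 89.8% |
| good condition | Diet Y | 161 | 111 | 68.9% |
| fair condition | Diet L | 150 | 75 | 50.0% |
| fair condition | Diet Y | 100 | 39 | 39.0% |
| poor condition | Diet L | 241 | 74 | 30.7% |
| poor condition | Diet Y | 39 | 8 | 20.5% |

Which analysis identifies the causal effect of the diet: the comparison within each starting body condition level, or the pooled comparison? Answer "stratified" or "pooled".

stratified

Starting body condition is set before the diet has any effect — it is not caused by the diet — and it independently drives the outcome. That makes it a confounder, so the causal comparison is within starting body condition levels.
Within each level — good condition: 89.8% vs 68.9%; fair condition: 50.0% vs 39.0%; poor condition: 30.7% vs 20.5% — Diet L is higher every time.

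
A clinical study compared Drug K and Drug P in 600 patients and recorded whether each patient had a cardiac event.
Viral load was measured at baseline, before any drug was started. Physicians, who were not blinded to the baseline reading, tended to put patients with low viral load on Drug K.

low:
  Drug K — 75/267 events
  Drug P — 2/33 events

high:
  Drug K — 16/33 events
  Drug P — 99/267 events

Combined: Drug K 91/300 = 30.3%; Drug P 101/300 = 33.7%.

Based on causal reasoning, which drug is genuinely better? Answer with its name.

Drug P

Drug P is lower inside every viral load stratum but Drug K is lower in aggregate. Whether to stratify depends on how viral load relates to the drug.
The imbalance in viral load arose from how patients were allocated, not from anything the drug did; and viral load independently affects the outcome. The pooled gap is confounded — condition on viral load.
Within each level — low: 28.1% vs 6.1%; high: 48.5% vs 37.1% — Drug P is lower every time.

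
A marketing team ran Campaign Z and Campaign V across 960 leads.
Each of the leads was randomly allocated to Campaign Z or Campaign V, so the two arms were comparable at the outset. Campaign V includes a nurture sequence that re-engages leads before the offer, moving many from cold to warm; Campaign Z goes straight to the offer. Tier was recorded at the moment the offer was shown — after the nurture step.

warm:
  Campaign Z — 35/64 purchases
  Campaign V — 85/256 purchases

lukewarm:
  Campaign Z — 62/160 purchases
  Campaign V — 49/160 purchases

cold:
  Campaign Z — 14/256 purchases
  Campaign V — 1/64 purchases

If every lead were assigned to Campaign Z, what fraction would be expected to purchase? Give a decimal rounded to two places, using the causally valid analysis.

Stratifying would compare campaigns among leads the campaigns themselves sorted into engagement tier groups — a form of selection on an intermediate. The unconditioned pooled rates give the total causal effect.
So P(outcome | do(Campaign Z)) is just the pooled rate for Campaign Z: 111/480 = 0.231.

0.23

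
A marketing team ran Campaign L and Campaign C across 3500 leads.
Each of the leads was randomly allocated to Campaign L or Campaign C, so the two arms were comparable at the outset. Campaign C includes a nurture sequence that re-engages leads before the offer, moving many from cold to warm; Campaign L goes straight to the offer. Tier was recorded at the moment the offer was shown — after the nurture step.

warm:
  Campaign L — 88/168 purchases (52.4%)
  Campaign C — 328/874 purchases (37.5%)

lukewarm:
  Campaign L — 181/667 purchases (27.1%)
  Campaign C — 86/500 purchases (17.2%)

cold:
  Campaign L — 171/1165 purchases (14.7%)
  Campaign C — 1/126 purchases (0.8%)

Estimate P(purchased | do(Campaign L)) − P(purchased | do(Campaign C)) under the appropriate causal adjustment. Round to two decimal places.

The stratified and pooled comparisons disagree (Campaign L wins within each engagement tier; Campaign C wins overall), so the answer turns on the causal role of engagement tier.
The distribution of engagement tier is itself part of what the campaign does — it is an intermediate outcome. Holding it fixed would remove that part of the effect; the total effect is the pooled difference.
The causal difference is the pooled difference: 0.220 − 0.277 = -0.057.

-0.06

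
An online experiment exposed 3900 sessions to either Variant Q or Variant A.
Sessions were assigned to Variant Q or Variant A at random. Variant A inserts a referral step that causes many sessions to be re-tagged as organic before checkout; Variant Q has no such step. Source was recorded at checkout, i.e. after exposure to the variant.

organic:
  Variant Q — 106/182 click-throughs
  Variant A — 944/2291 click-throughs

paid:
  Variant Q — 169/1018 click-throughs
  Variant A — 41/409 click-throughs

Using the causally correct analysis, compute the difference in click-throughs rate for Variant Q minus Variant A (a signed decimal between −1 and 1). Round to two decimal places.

-0.14

Traffic source is recorded after the variant and is itself shifted by it — it sits on the causal path from variant to outcome. Conditioning on a mediator would strip out part of the effect we want; the pooled comparison gives the total causal effect.
The causal difference is the pooled difference: 0.229 − 0.365 = -0.136.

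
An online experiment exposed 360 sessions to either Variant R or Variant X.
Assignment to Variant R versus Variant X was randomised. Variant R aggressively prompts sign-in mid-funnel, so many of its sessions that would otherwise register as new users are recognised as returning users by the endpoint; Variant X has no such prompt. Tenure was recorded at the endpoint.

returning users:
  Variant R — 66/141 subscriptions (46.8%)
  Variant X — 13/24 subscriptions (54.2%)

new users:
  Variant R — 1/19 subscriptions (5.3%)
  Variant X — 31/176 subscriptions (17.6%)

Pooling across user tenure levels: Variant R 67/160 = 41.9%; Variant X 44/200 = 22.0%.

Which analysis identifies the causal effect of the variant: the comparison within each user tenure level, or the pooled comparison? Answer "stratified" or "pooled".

Within every user tenure level Variant X has the higher rate, yet pooled Variant R does — Simpson's reversal.
User tenure lies on the pathway variant → user tenure → outcome, so adjusting for it blocks the indirect effect. For the total causal effect of variant, use the unadjusted pooled rates.
Pooled: Variant R 41.9% vs Variant X 22.0%; Variant R is higher overall.

pooled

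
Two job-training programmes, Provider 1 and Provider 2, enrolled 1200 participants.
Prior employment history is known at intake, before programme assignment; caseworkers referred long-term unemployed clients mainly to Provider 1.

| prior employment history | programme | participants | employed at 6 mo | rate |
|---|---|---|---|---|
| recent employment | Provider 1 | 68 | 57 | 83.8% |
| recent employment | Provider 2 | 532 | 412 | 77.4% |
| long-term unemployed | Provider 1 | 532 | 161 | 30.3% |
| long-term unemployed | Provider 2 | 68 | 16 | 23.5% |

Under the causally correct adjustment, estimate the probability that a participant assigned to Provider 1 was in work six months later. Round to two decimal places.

Prior employment history differs across programmes for reasons unrelated to any effect of the programme itself, and it separately predicts the outcome — a classic confounder. We must compare within prior employment history levels.
Standardising Provider 1 to the population prior employment history mix: 0.500·57/68 + 0.500·161/532 = 0.570.

0.57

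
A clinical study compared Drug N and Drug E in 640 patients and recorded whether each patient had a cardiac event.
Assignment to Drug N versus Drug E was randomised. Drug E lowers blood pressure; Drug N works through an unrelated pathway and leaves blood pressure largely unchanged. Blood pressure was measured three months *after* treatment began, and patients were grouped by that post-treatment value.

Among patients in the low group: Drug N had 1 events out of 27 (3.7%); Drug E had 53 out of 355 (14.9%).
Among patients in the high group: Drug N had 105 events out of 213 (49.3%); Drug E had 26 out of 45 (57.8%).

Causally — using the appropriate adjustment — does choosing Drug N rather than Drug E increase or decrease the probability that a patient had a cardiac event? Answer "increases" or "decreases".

increases

Because the drug influences blood pressure, blood pressure is a post-treatment mediator, not a confounder. Stratifying on it would bias the estimate; the causal effect is the crude pooled difference.
Pooled: Drug N 44.2% vs Drug E 19.8%; Drug E is lower overall.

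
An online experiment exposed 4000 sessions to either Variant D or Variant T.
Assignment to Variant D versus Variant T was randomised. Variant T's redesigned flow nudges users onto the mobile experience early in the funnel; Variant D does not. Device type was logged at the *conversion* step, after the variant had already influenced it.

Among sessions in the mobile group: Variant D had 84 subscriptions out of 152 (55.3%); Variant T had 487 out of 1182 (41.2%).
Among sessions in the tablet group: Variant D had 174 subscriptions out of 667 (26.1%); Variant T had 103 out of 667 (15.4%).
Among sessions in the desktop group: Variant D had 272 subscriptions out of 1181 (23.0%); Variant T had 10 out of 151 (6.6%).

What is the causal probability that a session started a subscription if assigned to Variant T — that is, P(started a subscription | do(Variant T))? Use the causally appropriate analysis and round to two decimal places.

0.30

The distribution of device type is itself part of what the variant does — it is an intermediate outcome. Holding it fixed would remove that part of the effect; the total effect is the pooled difference.
So P(outcome | do(Variant T)) is just the pooled rate for Variant T: 600/2000 = 0.300.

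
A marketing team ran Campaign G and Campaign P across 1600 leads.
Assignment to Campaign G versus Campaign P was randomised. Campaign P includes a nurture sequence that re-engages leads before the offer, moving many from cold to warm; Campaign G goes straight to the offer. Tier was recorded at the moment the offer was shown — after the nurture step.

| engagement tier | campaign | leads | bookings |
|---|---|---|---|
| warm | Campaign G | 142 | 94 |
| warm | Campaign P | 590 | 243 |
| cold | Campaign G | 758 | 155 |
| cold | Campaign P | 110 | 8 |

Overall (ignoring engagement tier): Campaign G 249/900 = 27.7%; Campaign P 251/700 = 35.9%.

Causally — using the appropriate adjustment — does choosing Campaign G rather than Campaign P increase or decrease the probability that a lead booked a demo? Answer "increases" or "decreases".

decreases

Engagement tier lies on the pathway campaign → engagement tier → outcome, so adjusting for it blocks the indirect effect. For the total causal effect of campaign, use the unadjusted pooled rates.
Pooled: Campaign G 27.7% vs Campaign P 35.9%; Campaign P is higher overall.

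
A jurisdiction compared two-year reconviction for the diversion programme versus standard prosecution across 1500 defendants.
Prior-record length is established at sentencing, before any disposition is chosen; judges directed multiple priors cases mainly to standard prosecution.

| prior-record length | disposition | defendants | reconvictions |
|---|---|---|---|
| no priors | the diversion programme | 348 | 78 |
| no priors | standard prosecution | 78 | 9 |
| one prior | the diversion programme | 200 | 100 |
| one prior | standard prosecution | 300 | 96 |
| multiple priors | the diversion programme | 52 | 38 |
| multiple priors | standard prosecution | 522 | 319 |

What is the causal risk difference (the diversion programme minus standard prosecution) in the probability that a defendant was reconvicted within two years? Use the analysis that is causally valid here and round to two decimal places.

Prior-record length differs across dispositions for reasons unrelated to any effect of the disposition itself, and it separately predicts the outcome — a classic confounder. We must compare within prior-record length levels.
Adjusting over the population distribution of prior-record length: 0.284·(0.224−0.115) + 0.333·(0.500−0.320) + 0.383·(0.731−0.611) = +0.137.

+0.14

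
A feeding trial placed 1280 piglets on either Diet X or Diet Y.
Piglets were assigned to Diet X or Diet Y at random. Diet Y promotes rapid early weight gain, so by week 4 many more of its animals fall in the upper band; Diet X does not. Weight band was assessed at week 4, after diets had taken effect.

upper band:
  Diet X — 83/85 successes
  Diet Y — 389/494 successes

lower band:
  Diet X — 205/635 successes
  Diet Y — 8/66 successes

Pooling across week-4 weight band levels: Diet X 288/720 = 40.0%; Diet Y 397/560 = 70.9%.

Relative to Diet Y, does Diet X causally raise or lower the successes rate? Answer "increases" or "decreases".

decreases

Week-4 weight band lies on the pathway diet → week-4 weight band → outcome, so adjusting for it blocks the indirect effect. For the total causal effect of diet, use the unadjusted pooled rates.
Pooled: Diet X 40.0% vs Diet Y 70.9%; Diet Y is higher overall.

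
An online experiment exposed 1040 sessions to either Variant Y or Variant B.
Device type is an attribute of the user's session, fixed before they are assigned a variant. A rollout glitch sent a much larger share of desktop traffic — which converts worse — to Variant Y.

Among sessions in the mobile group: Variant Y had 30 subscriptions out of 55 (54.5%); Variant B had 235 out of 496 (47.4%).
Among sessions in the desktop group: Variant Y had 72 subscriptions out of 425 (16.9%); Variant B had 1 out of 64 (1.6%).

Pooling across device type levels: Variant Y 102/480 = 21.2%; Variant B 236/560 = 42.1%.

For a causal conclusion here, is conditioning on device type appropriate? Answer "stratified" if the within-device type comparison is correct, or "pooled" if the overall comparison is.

stratified

Nothing the variant does changes device type; the imbalance is an allocation artefact. With device type also predicting the outcome, the pooled figure is confounded, and the within-stratum comparison is the causal one.
Within each level — mobile: 54.5% vs 47.4%; desktop: 16.9% vs 1.6% — Variant Y is higher every time.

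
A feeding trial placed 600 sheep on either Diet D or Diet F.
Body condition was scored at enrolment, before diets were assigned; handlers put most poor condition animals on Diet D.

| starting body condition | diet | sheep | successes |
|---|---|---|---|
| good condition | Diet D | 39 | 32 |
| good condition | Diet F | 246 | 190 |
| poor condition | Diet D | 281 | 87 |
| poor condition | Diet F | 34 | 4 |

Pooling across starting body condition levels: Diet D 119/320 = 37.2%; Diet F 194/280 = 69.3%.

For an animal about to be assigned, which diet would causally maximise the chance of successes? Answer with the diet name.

Nothing the diet does changes starting body condition; the imbalance is an allocation artefact. With starting body condition also predicting the outcome, the pooled figure is confounded, and the within-stratum comparison is the causal one.
Within each level — good condition: 82.1% vs 77.2%; poor condition: 31.0% vs 11.8% — Diet D is higher every time.

Diet D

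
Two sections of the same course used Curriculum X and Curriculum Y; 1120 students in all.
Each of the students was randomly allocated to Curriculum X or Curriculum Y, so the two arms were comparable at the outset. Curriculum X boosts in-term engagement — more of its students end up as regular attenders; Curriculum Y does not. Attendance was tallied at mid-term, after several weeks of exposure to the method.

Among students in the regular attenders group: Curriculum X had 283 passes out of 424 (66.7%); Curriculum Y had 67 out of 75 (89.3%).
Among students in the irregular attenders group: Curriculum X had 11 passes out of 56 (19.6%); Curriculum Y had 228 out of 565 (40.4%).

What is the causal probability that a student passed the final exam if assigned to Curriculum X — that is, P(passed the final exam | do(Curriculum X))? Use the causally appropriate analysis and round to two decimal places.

0.61

Within every mid-term attendance level Curriculum Y has the higher rate, yet pooled Curriculum X does — Simpson's reversal.
Mid-term attendance here is a post-treatment variable shaped by the teaching method; conditioning on it would introduce bias rather than remove it. The overall comparison is the causal one.
So P(outcome | do(Curriculum X)) is just the pooled rate for Curriculum X: 294/480 = 0.613.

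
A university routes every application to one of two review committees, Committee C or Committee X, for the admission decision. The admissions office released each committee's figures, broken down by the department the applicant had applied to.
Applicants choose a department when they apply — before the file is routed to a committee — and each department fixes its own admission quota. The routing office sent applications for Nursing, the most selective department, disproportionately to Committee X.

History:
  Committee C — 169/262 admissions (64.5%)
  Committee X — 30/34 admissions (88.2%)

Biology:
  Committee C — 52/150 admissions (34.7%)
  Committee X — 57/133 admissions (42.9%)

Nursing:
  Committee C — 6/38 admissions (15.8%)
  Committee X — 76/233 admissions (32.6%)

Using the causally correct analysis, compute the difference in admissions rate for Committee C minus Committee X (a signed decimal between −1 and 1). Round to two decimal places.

Department differs across review committees for reasons unrelated to any effect of the review committee itself, and it separately predicts the outcome — a classic confounder. We must compare within department levels.
Adjusting over the population distribution of department: 0.348·(0.645−0.882) + 0.333·(0.347−0.429) + 0.319·(0.158−0.326) = -0.164.

-0.16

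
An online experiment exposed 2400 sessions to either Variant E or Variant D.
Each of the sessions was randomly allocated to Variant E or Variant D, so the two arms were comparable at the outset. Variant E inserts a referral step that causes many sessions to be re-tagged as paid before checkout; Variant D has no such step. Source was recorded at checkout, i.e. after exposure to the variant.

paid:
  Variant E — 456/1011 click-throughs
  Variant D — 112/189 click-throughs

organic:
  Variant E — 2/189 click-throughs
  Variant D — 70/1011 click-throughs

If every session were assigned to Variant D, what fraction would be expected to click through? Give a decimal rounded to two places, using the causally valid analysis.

0.15

Variant D is higher inside every traffic source stratum but Variant E is higher in aggregate. Whether to stratify depends on how traffic source relates to the variant.
The distribution of traffic source is itself part of what the variant does — it is an intermediate outcome. Holding it fixed would remove that part of the effect; the total effect is the pooled difference.
So P(outcome | do(Variant D)) is just the pooled rate for Variant D: 182/1200 = 0.152.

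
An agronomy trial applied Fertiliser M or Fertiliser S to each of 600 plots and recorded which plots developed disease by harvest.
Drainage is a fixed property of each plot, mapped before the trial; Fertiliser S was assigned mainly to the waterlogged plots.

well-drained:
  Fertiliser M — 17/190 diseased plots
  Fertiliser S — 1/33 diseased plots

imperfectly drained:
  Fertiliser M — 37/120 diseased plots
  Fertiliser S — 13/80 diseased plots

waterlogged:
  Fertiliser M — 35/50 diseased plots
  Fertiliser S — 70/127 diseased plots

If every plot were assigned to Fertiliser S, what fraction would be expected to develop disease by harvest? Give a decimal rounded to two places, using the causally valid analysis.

0.23

The field drainage-specific comparison favours Fertiliser S throughout, but the pooled figures favour Fertiliser M. The question is whether to condition on field drainage.
Field drainage is set before the fertiliser has any effect — it is not caused by the fertiliser — and it independently drives the outcome. That makes it a confounder, so the causal comparison is within field drainage levels.
Standardising Fertiliser S to the population field drainage mix: 0.372·1/33 + 0.333·13/80 + 0.295·70/127 = 0.228.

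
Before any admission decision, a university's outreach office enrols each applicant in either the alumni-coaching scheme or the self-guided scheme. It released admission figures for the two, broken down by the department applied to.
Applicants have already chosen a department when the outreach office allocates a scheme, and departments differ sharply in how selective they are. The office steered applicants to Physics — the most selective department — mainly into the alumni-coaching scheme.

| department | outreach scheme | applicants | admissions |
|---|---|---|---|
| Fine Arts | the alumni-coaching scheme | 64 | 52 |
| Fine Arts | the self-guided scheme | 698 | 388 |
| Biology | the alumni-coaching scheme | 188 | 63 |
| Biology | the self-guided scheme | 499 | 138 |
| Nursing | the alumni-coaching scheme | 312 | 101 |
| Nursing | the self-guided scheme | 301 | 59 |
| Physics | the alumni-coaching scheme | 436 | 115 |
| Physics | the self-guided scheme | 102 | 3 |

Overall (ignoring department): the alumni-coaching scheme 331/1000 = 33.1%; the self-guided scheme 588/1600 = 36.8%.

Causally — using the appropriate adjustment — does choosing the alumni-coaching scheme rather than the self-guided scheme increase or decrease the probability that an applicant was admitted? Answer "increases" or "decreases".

increases

The department-specific comparison favours the alumni-coaching scheme throughout, but the pooled figures favour the self-guided scheme. The question is whether to condition on department.
Department is set before the outreach scheme has any effect — it is not caused by the outreach scheme — and it independently drives the outcome. That makes it a confounder, so the causal comparison is within department levels.
Within each level — Fine Arts: 81.2% vs 55.6%; Biology: 33.5% vs 27.7%; Nursing: 32.4% vs 19.6%; Physics: 26.4% vs 2.9% — the alumni-coaching scheme is higher every time.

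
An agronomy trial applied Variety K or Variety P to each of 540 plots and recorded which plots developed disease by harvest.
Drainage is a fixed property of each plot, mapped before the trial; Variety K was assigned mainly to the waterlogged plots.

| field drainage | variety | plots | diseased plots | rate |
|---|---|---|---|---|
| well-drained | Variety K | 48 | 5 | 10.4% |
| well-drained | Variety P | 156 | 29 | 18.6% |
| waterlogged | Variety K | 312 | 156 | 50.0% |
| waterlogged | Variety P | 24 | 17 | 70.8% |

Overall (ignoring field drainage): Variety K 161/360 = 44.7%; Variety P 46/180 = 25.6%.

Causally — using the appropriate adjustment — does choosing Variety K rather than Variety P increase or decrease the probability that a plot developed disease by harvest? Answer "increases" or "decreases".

decreases

Within every field drainage level Variety K has the lower rate, yet pooled Variety P does — Simpson's reversal.
Field drainage differs across varietys for reasons unrelated to any effect of the variety itself, and it separately predicts the outcome — a classic confounder. We must compare within field drainage levels.
Within each level — well-drained: 10.4% vs 18.6%; waterlogged: 50.0% vs 70.8% — Variety K is lower every time.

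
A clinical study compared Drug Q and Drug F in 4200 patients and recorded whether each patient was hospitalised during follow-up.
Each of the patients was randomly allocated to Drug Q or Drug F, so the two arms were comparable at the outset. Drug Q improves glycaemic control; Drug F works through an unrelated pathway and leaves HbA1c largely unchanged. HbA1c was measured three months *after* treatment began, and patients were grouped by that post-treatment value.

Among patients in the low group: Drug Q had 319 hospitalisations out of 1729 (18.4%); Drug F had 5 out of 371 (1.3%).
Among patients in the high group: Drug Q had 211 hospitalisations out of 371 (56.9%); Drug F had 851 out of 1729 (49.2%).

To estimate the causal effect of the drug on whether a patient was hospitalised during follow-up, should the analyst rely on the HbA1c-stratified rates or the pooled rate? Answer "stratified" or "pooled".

Drug F is lower inside every HbA1c stratum but Drug Q is lower in aggregate. Whether to stratify depends on how HbA1c relates to the drug.
Stratifying would compare drugs among patients the drugs themselves sorted into HbA1c groups — a form of selection on an intermediate. The unconditioned pooled rates give the total causal effect.
Pooled: Drug Q 25.2% vs Drug F 40.8%; Drug Q is lower overall.

pooled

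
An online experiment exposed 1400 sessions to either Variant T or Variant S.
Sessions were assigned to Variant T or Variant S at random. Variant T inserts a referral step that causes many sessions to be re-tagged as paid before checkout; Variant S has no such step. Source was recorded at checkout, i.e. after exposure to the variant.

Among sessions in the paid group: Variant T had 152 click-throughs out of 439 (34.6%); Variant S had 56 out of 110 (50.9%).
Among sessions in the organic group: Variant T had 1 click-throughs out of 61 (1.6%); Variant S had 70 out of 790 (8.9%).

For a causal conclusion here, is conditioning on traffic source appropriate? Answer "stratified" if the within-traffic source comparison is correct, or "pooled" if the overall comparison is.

Because the variant influences traffic source, traffic source is a post-treatment mediator, not a confounder. Stratifying on it would bias the estimate; the causal effect is the crude pooled difference.
Pooled: Variant T 30.6% vs Variant S 14.0%; Variant T is higher overall.

pooled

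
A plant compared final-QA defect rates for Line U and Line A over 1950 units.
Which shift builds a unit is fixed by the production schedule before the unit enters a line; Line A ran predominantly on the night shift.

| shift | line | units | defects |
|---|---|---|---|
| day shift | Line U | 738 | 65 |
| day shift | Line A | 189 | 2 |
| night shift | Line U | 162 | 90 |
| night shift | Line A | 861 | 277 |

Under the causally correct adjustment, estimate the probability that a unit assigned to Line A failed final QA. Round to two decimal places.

The stratified and pooled comparisons disagree (Line A wins within each shift; Line U wins overall), so the answer turns on the causal role of shift.
Shift satisfies the back-door criterion: it is not a descendant of the line, and it blocks the spurious path from line to outcome. Adjusting for it (i.e., using the within-shift rates) gives the causal effect.
Standardising Line A to the population shift mix: 0.475·2/189 + 0.525·277/861 = 0.174.

0.17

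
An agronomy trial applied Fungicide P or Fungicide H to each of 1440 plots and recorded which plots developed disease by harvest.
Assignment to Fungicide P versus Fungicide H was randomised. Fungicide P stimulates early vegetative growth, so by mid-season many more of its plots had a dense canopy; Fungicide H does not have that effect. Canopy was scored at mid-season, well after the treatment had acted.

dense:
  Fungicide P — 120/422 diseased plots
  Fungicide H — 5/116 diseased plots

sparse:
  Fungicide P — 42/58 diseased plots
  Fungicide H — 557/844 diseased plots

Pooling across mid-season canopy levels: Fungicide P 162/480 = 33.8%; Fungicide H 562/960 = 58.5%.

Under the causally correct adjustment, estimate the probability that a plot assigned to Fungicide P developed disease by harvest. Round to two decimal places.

The mid-season canopy-specific comparison favours Fungicide H throughout, but the pooled figures favour Fungicide P. The question is whether to condition on mid-season canopy.
Stratifying would compare fungicides among plots the fungicides themselves sorted into mid-season canopy groups — a form of selection on an intermediate. The unconditioned pooled rates give the total causal effect.
So P(outcome | do(Fungicide P)) is just the pooled rate for Fungicide P: 162/480 = 0.338.

0.34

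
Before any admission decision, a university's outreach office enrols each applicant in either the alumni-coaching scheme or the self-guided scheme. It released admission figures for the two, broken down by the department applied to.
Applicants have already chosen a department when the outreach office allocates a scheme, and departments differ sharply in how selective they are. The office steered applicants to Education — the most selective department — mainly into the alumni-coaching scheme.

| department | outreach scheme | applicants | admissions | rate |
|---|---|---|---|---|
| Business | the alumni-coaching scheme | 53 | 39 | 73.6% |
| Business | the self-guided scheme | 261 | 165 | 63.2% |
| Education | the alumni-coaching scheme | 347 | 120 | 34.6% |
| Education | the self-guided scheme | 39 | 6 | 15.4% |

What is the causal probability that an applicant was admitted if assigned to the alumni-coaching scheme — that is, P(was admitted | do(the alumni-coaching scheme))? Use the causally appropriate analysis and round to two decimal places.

0.52

The imbalance in department arose from how applicants were allocated, not from anything the outreach scheme did; and department independently affects the outcome. The pooled gap is confounded — condition on department.
Standardising the alumni-coaching scheme to the population department mix: 0.449·39/53 + 0.551·120/347 = 0.521.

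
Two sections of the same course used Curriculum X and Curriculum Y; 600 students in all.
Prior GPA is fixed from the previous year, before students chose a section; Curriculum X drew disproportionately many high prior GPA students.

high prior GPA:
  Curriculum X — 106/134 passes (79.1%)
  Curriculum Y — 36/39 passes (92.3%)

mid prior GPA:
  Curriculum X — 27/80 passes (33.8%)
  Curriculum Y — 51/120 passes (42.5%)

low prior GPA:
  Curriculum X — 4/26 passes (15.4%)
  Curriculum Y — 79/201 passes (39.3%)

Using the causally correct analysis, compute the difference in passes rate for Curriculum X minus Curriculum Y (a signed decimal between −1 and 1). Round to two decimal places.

-0.16

Within every prior GPA band level Curriculum Y has the higher rate, yet pooled Curriculum X does — Simpson's reversal.
The imbalance in prior GPA band arose from how students were allocated, not from anything the teaching method did; and prior GPA band independently affects the outcome. The pooled gap is confounded — condition on prior GPA band.
Adjusting over the population distribution of prior GPA band: 0.288·(0.791−0.923) + 0.333·(0.338−0.425) + 0.378·(0.154−0.393) = -0.158.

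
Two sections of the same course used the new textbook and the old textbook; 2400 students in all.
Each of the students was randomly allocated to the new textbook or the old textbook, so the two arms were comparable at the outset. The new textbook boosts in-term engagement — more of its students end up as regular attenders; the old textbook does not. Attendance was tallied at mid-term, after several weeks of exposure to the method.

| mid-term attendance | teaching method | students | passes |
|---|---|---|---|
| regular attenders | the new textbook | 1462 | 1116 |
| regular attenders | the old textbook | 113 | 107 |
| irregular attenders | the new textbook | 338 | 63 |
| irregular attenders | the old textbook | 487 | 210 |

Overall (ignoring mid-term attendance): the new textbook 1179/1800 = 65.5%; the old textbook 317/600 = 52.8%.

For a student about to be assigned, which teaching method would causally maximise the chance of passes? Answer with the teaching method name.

Within every mid-term attendance level the old textbook has the higher rate, yet pooled the new textbook does — Simpson's reversal.
Stratifying would compare teaching methods among students the teaching methods themselves sorted into mid-term attendance groups — a form of selection on an intermediate. The unconditioned pooled rates give the total causal effect.
Pooled: the new textbook 65.5% vs the old textbook 52.8%; the new textbook is higher overall.

the new textbook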